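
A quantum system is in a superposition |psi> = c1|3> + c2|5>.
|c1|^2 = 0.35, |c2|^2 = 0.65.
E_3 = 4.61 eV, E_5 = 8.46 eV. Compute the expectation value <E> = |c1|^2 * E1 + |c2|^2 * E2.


<E> = |c1|^2 * E1 + |c2|^2 * E2
= 0.35 * 4.61 + 0.65 * 8.46
= 1.6135 + 5.499
= 7.1125 eV

7.1125


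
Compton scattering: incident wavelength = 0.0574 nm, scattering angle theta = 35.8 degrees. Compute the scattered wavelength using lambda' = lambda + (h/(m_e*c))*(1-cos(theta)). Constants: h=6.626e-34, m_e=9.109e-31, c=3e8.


Compton wavelength: h/(m_e*c) = 2.4247e-12 m
d_lambda = 2.4247e-12 * (1 - cos(35.8 deg))
= 2.4247e-12 * 0.188936
= 4.5812e-13 m = 0.000458 nm
lambda' = 0.0574 + 0.000458
= 0.057858 nm

0.057858


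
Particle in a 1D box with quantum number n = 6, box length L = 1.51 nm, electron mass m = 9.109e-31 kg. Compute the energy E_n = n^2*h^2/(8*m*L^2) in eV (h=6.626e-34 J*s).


E = n^2 * h^2 / (8 * m * L^2)
= 6^2 * (6.626e-34)^2 / (8 * 9.109e-31 * (1.51e-9)^2)
= 36 * 4.3904e-67 / (8 * 9.109e-31 * 2.2801e-18)
= 9.5124e-19 J
= 5.9378 eV

5.9378


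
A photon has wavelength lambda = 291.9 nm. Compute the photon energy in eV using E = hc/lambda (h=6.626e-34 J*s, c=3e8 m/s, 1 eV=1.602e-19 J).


E = hc / lambda
= (6.626e-34)(3e8) / (291.9e-9)
= 1.9878e-25 / 2.9190e-07
= 6.8099e-19 J
Converting to eV: 6.8099e-19 / 1.602e-19
= 4.2509 eV

4.2509


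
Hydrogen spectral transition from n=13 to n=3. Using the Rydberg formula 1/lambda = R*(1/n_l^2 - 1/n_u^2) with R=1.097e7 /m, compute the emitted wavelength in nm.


1/lambda = R * (1/n_l^2 - 1/n_u^2)
= 1.097e7 * (1/3^2 - 1/13^2)
= 1.097e7 * (0.111111 - 0.005917)
= 1.097e7 * 0.105194
= 1.1540e+06 /m
lambda = 1 / 1.1540e+06 = 866.5679 nm

866.5679


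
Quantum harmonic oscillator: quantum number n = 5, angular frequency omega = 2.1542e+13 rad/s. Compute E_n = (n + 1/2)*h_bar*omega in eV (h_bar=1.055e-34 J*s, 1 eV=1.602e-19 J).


E = (n + 1/2) * h_bar * omega
= (5 + 0.5) * 1.055e-34 * 2.1542e+13
= 5.5 * 2.2727e-21
= 1.2500e-20 J
= 0.078 eV

0.078


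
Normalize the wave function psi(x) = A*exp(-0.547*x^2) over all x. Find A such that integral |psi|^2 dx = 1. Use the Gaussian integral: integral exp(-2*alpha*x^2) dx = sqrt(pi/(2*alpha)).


integral |psi|^2 dx = A^2 * sqrt(pi/(2*alpha)) = 1
A^2 = sqrt(2*alpha/pi)
= sqrt(2 * 0.547 / pi)
= 0.590111
A = sqrt(0.590111)
= 0.7682

0.7682


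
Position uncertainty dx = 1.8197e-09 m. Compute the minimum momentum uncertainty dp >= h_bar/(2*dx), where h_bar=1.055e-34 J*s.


dp = h_bar / (2 * dx)
= 1.055e-34 / (2 * 1.8197e-09)
= 1.055e-34 / 3.6394e-09
= 2.8988e-26 kg*m/s

2.8988e-26


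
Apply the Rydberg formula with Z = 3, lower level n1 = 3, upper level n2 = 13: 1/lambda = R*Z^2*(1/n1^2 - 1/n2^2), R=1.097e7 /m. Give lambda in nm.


1/lambda = R * Z^2 * (1/n1^2 - 1/n2^2)
= 1.097e7 * 3^2 * (1/3^2 - 1/13^2)
= 1.097e7 * 9 * (0.111111 - 0.005917)
= 1.0386e+07 /m
lambda = 1 / 1.0386e+07
= 96.2853 nm

96.2853


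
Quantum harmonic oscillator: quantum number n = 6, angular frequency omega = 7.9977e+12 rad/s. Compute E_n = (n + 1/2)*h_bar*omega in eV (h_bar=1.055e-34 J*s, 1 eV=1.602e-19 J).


E = (n + 1/2) * h_bar * omega
= (6 + 0.5) * 1.055e-34 * 7.9977e+12
= 6.5 * 8.4376e-22
= 5.4844e-21 J
= 0.0342 eV

0.0342


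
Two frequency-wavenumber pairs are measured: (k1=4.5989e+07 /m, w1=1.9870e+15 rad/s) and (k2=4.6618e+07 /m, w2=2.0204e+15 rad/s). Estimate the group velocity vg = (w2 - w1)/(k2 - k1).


vg = (w2 - w1) / (k2 - k1)
= (2.0204e+15 - 1.9870e+15) / (4.6618e+07 - 4.5989e+07)
= 3.3400e+13 / 6.2900e+05
= 5.3100e+07 m/s

5.3100e+07


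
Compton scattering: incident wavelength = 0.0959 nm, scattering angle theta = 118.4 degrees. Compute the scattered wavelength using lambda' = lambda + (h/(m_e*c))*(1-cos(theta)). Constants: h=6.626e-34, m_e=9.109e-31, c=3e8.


Compton wavelength: h/(m_e*c) = 2.4247e-12 m
d_lambda = 2.4247e-12 * (1 - cos(118.4 deg))
= 2.4247e-12 * 1.475624
= 3.5780e-12 m = 0.003578 nm
lambda' = 0.0959 + 0.003578
= 0.099478 nm

0.099478


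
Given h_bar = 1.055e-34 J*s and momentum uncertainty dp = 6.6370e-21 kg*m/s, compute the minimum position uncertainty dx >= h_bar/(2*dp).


dx = h_bar / (2 * dp)
= 1.055e-34 / (2 * 6.6370e-21)
= 1.055e-34 / 1.3274e-20
= 7.9479e-15 m

7.9479e-15


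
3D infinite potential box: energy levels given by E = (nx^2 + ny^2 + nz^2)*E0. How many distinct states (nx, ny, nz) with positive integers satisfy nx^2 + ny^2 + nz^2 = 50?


Enumerate all (nx, ny, nz) with nx^2 + ny^2 + nz^2 = 50:
(3,4,5)
(3,5,4)
(4,3,5)
(4,5,3)
(5,3,4)
(5,4,3)
Total degeneracy = 6

6


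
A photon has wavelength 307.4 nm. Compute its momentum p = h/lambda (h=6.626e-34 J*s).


p = h / lambda
= 6.626e-34 / (307.4e-9)
= 6.626e-34 / 3.0740e-07
= 2.1555e-27 kg*m/s

2.1555e-27


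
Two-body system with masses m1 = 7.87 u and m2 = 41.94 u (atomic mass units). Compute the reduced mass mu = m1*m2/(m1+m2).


mu = m1 * m2 / (m1 + m2)
= 7.87 * 41.94 / (7.87 + 41.94)
= 330.0678 / 49.81
= 6.6265 u

6.6265


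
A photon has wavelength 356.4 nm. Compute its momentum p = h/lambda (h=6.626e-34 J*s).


p = h / lambda
= 6.626e-34 / (356.4e-9)
= 6.626e-34 / 3.5640e-07
= 1.8591e-27 kg*m/s

1.8591e-27


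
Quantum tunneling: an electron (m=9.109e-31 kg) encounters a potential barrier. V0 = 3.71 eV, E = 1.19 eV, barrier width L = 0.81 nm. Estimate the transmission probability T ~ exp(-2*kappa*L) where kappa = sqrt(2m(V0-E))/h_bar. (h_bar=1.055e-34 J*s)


V0 - E = 2.52 eV = 4.0370e-19 J
kappa = sqrt(2 * m * (V0-E)) / h_bar
= sqrt(2 * 9.109e-31 * 4.0370e-19) / 1.055e-34
= 8.1289e+09 /m
2*kappa*L = 2 * 8.1289e+09 * 0.81e-9
= 13.1687
T = exp(-13.1687) = 1.909353e-06

1.909353e-06


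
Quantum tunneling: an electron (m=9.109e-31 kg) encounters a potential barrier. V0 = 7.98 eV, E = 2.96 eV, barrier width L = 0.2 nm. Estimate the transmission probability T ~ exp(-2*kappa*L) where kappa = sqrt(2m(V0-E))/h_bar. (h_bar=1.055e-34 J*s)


V0 - E = 5.02 eV = 8.0420e-19 J
kappa = sqrt(2 * m * (V0-E)) / h_bar
= sqrt(2 * 9.109e-31 * 8.0420e-19) / 1.055e-34
= 1.1473e+10 /m
2*kappa*L = 2 * 1.1473e+10 * 0.2e-9
= 4.5892
T = exp(-4.5892) = 1.016055e-02

1.016055e-02


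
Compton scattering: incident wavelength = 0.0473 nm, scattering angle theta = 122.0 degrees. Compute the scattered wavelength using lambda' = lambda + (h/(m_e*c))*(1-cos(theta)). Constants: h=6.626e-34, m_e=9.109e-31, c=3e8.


Compton wavelength: h/(m_e*c) = 2.4247e-12 m
d_lambda = 2.4247e-12 * (1 - cos(122.0 deg))
= 2.4247e-12 * 1.529919
= 3.7096e-12 m = 0.00371 nm
lambda' = 0.0473 + 0.00371
= 0.05101 nm

0.05101


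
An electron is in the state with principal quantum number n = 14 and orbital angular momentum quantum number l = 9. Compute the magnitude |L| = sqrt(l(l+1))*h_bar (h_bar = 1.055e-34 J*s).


L = sqrt(l*(l+1)) * h_bar
= sqrt(9 * 10) * 1.055e-34
= sqrt(90) * 1.055e-34
= 9.4868 * 1.055e-34
= 1.0009e-33 J*s

1.0009e-33


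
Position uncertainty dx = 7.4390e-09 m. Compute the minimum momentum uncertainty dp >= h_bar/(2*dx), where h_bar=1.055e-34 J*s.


dp = h_bar / (2 * dx)
= 1.055e-34 / (2 * 7.4390e-09)
= 1.055e-34 / 1.4878e-08
= 7.0910e-27 kg*m/s

7.0910e-27


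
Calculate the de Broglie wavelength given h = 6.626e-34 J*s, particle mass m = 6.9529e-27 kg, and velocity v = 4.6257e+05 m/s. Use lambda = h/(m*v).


lambda = h / (m * v)
= 6.626e-34 / (6.9529e-27 * 4.6257e+05)
= 6.626e-34 / 3.2162e-21
= 2.0602e-13 m

2.0602e-13


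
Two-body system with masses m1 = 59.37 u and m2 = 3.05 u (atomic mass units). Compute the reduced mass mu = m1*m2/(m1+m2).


mu = m1 * m2 / (m1 + m2)
= 59.37 * 3.05 / (59.37 + 3.05)
= 181.0785 / 62.42
= 2.901 u

2.901


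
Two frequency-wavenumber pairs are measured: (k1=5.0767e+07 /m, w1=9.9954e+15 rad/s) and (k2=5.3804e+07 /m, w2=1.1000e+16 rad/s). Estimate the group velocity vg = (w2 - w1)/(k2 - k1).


vg = (w2 - w1) / (k2 - k1)
= (1.1000e+16 - 9.9954e+15) / (5.3804e+07 - 5.0767e+07)
= 1.0046e+15 / 3.0370e+06
= 3.3079e+08 m/s

3.3079e+08


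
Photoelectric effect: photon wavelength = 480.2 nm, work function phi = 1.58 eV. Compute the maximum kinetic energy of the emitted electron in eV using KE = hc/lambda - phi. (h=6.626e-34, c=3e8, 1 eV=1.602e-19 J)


E_photon = hc / lambda
= (6.626e-34)(3e8) / (480.2e-9)
= 4.1395e-19 J
= 2.584 eV
KE = E_photon - phi
= 2.584 - 1.58
= 1.004 eV

1.004


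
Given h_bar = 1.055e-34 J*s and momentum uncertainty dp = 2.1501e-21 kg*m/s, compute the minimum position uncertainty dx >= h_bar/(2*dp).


dx = h_bar / (2 * dp)
= 1.055e-34 / (2 * 2.1501e-21)
= 1.055e-34 / 4.3002e-21
= 2.4534e-14 m

2.4534e-14


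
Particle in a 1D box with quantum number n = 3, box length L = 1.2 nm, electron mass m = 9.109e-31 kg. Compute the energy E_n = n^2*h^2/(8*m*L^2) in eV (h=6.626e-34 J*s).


E = n^2 * h^2 / (8 * m * L^2)
= 3^2 * (6.626e-34)^2 / (8 * 9.109e-31 * (1.2e-9)^2)
= 9 * 4.3904e-67 / (8 * 9.109e-31 * 1.4400e-18)
= 3.7655e-19 J
= 2.3505 eV

2.3505


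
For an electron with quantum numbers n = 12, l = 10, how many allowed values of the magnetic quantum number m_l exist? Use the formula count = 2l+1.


m_l ranges from -l to +l in integer steps
So m_l goes from -10 to +10
Count = 2l + 1 = 2*10 + 1
= 21

21


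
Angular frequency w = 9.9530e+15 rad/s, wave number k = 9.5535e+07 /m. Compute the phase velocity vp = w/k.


vp = w / k
= 9.9530e+15 / 9.5535e+07
= 1.0418e+08 m/s

1.0418e+08


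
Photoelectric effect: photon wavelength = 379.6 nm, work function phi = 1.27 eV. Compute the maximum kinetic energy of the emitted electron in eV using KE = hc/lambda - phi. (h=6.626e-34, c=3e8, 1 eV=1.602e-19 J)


E_photon = hc / lambda
= (6.626e-34)(3e8) / (379.6e-9)
= 5.2366e-19 J
= 3.2688 eV
KE = E_photon - phi
= 3.2688 - 1.27
= 1.9988 eV

1.9988


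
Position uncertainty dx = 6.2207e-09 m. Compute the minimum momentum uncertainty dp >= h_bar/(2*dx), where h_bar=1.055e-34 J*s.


dp = h_bar / (2 * dx)
= 1.055e-34 / (2 * 6.2207e-09)
= 1.055e-34 / 1.2441e-08
= 8.4798e-27 kg*m/s

8.4798e-27


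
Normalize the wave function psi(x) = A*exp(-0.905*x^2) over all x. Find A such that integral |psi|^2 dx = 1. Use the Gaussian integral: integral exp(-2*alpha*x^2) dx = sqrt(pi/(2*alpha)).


integral |psi|^2 dx = A^2 * sqrt(pi/(2*alpha)) = 1
A^2 = sqrt(2*alpha/pi)
= sqrt(2 * 0.905 / pi)
= 0.759039
A = sqrt(0.759039)
= 0.8712

0.8712


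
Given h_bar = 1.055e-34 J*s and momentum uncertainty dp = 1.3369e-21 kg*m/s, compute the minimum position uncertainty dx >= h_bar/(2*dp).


dx = h_bar / (2 * dp)
= 1.055e-34 / (2 * 1.3369e-21)
= 1.055e-34 / 2.6738e-21
= 3.9457e-14 m

3.9457e-14


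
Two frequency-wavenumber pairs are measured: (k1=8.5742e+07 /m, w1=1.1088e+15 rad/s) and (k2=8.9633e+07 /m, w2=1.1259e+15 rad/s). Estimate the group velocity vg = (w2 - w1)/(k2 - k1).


vg = (w2 - w1) / (k2 - k1)
= (1.1259e+15 - 1.1088e+15) / (8.9633e+07 - 8.5742e+07)
= 1.7100e+13 / 3.8910e+06
= 4.3948e+06 m/s

4.3948e+06


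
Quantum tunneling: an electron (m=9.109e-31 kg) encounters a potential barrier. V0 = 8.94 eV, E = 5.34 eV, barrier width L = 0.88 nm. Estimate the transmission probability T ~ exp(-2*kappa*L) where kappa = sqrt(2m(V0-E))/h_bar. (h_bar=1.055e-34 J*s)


V0 - E = 3.6 eV = 5.7672e-19 J
kappa = sqrt(2 * m * (V0-E)) / h_bar
= sqrt(2 * 9.109e-31 * 5.7672e-19) / 1.055e-34
= 9.7158e+09 /m
2*kappa*L = 2 * 9.7158e+09 * 0.88e-9
= 17.0999
T = exp(-17.0999) = 3.746420e-08

3.746420e-08


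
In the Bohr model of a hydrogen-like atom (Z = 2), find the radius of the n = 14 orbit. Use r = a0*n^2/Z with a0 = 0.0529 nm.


r = a0 * n^2 / Z
= 0.0529 * 14^2 / 2
= 0.0529 * 196 / 2
= 5.1842 nm

5.1842


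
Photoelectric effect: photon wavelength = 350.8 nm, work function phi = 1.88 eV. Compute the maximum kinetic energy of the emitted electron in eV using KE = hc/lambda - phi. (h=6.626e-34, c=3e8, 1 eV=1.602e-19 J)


E_photon = hc / lambda
= (6.626e-34)(3e8) / (350.8e-9)
= 5.6665e-19 J
= 3.5371 eV
KE = E_photon - phi
= 3.5371 - 1.88
= 1.6571 eV

1.6571


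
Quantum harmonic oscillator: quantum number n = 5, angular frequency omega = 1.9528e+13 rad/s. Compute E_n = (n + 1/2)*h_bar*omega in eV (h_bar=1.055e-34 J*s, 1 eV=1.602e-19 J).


E = (n + 1/2) * h_bar * omega
= (5 + 0.5) * 1.055e-34 * 1.9528e+13
= 5.5 * 2.0602e-21
= 1.1331e-20 J
= 0.0707 eV

0.0707


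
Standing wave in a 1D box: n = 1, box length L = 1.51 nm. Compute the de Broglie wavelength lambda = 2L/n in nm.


lambda = 2L / n
= 2 * 1.51 / 1
= 3.02 / 1
= 3.02 nm

3.02


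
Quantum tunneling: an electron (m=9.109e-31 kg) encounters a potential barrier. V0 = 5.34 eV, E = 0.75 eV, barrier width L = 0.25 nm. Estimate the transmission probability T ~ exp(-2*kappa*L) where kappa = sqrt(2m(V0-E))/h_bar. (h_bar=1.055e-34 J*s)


V0 - E = 4.59 eV = 7.3532e-19 J
kappa = sqrt(2 * m * (V0-E)) / h_bar
= sqrt(2 * 9.109e-31 * 7.3532e-19) / 1.055e-34
= 1.0971e+10 /m
2*kappa*L = 2 * 1.0971e+10 * 0.25e-9
= 5.4854
T = exp(-5.4854) = 4.147023e-03

4.147023e-03


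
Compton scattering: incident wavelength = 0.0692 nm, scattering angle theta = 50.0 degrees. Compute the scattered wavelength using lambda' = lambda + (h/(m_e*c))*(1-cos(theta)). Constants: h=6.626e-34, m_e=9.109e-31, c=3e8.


Compton wavelength: h/(m_e*c) = 2.4247e-12 m
d_lambda = 2.4247e-12 * (1 - cos(50.0 deg))
= 2.4247e-12 * 0.357212
= 8.6614e-13 m = 0.000866 nm
lambda' = 0.0692 + 0.000866
= 0.070066 nm

0.070066


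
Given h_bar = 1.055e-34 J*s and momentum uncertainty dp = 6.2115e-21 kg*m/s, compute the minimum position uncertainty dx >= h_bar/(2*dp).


dx = h_bar / (2 * dp)
= 1.055e-34 / (2 * 6.2115e-21)
= 1.055e-34 / 1.2423e-20
= 8.4923e-15 m

8.4923e-15


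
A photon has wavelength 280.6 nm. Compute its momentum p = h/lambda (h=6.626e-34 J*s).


p = h / lambda
= 6.626e-34 / (280.6e-9)
= 6.626e-34 / 2.8060e-07
= 2.3614e-27 kg*m/s

2.3614e-27


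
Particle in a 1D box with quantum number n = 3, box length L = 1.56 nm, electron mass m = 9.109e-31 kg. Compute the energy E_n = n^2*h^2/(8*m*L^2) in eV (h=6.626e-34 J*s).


E = n^2 * h^2 / (8 * m * L^2)
= 3^2 * (6.626e-34)^2 / (8 * 9.109e-31 * (1.56e-9)^2)
= 9 * 4.3904e-67 / (8 * 9.109e-31 * 2.4336e-18)
= 2.2281e-19 J
= 1.3908 eV

1.3908


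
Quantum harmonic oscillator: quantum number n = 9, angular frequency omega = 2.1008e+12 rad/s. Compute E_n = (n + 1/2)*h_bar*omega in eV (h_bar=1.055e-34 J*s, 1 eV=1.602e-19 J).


E = (n + 1/2) * h_bar * omega
= (9 + 0.5) * 1.055e-34 * 2.1008e+12
= 9.5 * 2.2163e-22
= 2.1055e-21 J
= 0.0131 eV

0.0131


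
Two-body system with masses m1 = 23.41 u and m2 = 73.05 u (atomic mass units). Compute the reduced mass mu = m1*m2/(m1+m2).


mu = m1 * m2 / (m1 + m2)
= 23.41 * 73.05 / (23.41 + 73.05)
= 1710.1005 / 96.46
= 17.7286 u

17.7286


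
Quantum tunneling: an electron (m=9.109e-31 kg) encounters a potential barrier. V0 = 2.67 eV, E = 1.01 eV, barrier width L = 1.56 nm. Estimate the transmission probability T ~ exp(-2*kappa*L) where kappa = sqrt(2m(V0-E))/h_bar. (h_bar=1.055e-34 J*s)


V0 - E = 1.66 eV = 2.6593e-19 J
kappa = sqrt(2 * m * (V0-E)) / h_bar
= sqrt(2 * 9.109e-31 * 2.6593e-19) / 1.055e-34
= 6.5976e+09 /m
2*kappa*L = 2 * 6.5976e+09 * 1.56e-9
= 20.5844
T = exp(-20.5844) = 1.148993e-09

1.148993e-09


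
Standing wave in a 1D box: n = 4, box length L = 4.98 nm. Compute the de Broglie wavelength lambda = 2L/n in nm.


lambda = 2L / n
= 2 * 4.98 / 4
= 9.96 / 4
= 2.49 nm

2.49


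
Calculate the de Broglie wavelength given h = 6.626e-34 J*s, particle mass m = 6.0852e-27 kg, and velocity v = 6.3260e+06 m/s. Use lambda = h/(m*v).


lambda = h / (m * v)
= 6.626e-34 / (6.0852e-27 * 6.3260e+06)
= 6.626e-34 / 3.8495e-20
= 1.7213e-14 m

1.7213e-14


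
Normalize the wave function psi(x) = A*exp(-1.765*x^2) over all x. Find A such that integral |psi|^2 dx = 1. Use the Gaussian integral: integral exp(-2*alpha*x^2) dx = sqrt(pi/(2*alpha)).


integral |psi|^2 dx = A^2 * sqrt(pi/(2*alpha)) = 1
A^2 = sqrt(2*alpha/pi)
= sqrt(2 * 1.765 / pi)
= 1.060016
A = sqrt(1.060016)
= 1.0296

1.0296


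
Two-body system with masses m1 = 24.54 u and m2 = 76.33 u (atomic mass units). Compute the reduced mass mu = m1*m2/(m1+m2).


mu = m1 * m2 / (m1 + m2)
= 24.54 * 76.33 / (24.54 + 76.33)
= 1873.1382 / 100.87
= 18.5698 u

18.5698


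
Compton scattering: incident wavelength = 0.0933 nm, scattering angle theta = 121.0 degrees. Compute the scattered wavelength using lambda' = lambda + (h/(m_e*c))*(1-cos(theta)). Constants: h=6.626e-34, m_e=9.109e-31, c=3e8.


Compton wavelength: h/(m_e*c) = 2.4247e-12 m
d_lambda = 2.4247e-12 * (1 - cos(121.0 deg))
= 2.4247e-12 * 1.515038
= 3.6735e-12 m = 0.003674 nm
lambda' = 0.0933 + 0.003674
= 0.096974 nm

0.096974


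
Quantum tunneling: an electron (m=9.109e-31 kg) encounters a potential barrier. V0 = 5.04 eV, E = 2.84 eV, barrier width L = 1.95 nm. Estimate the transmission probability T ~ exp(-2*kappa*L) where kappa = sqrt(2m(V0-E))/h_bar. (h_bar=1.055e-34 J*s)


V0 - E = 2.2 eV = 3.5244e-19 J
kappa = sqrt(2 * m * (V0-E)) / h_bar
= sqrt(2 * 9.109e-31 * 3.5244e-19) / 1.055e-34
= 7.5952e+09 /m
2*kappa*L = 2 * 7.5952e+09 * 1.95e-9
= 29.6214
T = exp(-29.6214) = 1.366482e-13

1.366482e-13


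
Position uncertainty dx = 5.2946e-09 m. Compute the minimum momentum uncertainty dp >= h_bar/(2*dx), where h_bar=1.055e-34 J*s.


dp = h_bar / (2 * dx)
= 1.055e-34 / (2 * 5.2946e-09)
= 1.055e-34 / 1.0589e-08
= 9.9630e-27 kg*m/s

9.9630e-27


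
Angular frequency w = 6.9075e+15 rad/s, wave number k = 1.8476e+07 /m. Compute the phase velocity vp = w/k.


vp = w / k
= 6.9075e+15 / 1.8476e+07
= 3.7386e+08 m/s

3.7386e+08


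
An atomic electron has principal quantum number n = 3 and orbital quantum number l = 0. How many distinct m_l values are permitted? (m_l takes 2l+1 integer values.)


m_l ranges from -l to +l in integer steps
So m_l goes from -0 to +0
Count = 2l + 1 = 2*0 + 1
= 1

1


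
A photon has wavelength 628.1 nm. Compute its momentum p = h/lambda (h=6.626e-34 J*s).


p = h / lambda
= 6.626e-34 / (628.1e-9)
= 6.626e-34 / 6.2810e-07
= 1.0549e-27 kg*m/s

1.0549e-27


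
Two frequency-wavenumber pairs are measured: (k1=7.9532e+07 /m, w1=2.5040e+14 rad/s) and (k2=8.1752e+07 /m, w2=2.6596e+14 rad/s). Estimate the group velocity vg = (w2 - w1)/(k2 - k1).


vg = (w2 - w1) / (k2 - k1)
= (2.6596e+14 - 2.5040e+14) / (8.1752e+07 - 7.9532e+07)
= 1.5560e+13 / 2.2200e+06
= 7.0090e+06 m/s

7.0090e+06


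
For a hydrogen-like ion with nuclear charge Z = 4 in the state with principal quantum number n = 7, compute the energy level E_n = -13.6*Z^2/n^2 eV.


E_n = -13.6 * Z^2 / n^2
= -13.6 * 4^2 / 7^2
= -13.6 * 16 / 49
= -4.4408 eV

-4.4408


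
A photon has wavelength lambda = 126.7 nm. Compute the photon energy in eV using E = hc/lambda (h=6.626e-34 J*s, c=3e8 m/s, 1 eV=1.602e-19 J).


E = hc / lambda
= (6.626e-34)(3e8) / (126.7e-9)
= 1.9878e-25 / 1.2670e-07
= 1.5689e-18 J
Converting to eV: 1.5689e-18 / 1.602e-19
= 9.7934 eV

9.7934


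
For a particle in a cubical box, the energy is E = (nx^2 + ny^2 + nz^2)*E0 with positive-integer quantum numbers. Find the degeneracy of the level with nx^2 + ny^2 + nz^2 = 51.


Enumerate all (nx, ny, nz) with nx^2 + ny^2 + nz^2 = 51:
(1,1,7)
(1,5,5)
(1,7,1)
(5,1,5)
(5,5,1)
(7,1,1)
Total degeneracy = 6

6


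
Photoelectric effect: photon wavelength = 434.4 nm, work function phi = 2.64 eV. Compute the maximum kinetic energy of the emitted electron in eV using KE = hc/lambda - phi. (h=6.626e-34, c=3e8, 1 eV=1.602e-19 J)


E_photon = hc / lambda
= (6.626e-34)(3e8) / (434.4e-9)
= 4.5760e-19 J
= 2.8564 eV
KE = E_photon - phi
= 2.8564 - 2.64
= 0.2164 eV

0.2164


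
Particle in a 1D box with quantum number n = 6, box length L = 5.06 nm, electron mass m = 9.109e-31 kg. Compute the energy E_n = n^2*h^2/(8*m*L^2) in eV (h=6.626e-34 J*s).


E = n^2 * h^2 / (8 * m * L^2)
= 6^2 * (6.626e-34)^2 / (8 * 9.109e-31 * (5.06e-9)^2)
= 36 * 4.3904e-67 / (8 * 9.109e-31 * 2.5604e-17)
= 8.4712e-20 J
= 0.5288 eV

0.5288


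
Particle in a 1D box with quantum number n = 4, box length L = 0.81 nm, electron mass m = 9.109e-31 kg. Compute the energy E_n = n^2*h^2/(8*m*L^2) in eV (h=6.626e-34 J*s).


E = n^2 * h^2 / (8 * m * L^2)
= 4^2 * (6.626e-34)^2 / (8 * 9.109e-31 * (0.81e-9)^2)
= 16 * 4.3904e-67 / (8 * 9.109e-31 * 6.5610e-19)
= 1.4692e-18 J
= 9.1713 eV

9.1713


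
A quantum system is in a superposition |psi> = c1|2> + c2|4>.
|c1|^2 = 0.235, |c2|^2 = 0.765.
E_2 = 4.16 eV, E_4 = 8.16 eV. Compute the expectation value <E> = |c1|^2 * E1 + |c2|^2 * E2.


<E> = |c1|^2 * E1 + |c2|^2 * E2
= 0.235 * 4.16 + 0.765 * 8.16
= 0.9776 + 6.2424
= 7.22 eV

7.22


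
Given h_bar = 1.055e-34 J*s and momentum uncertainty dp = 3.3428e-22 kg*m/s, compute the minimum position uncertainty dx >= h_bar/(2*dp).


dx = h_bar / (2 * dp)
= 1.055e-34 / (2 * 3.3428e-22)
= 1.055e-34 / 6.6856e-22
= 1.5780e-13 m

1.5780e-13


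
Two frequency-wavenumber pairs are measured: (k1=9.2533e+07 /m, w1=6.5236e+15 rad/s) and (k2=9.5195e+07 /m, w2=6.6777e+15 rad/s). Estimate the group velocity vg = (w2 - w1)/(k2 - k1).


vg = (w2 - w1) / (k2 - k1)
= (6.6777e+15 - 6.5236e+15) / (9.5195e+07 - 9.2533e+07)
= 1.5410e+14 / 2.6620e+06
= 5.7889e+07 m/s

5.7889e+07


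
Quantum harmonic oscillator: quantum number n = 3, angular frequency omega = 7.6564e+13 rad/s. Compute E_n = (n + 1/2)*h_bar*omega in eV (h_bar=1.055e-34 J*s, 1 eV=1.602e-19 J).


E = (n + 1/2) * h_bar * omega
= (3 + 0.5) * 1.055e-34 * 7.6564e+13
= 3.5 * 8.0775e-21
= 2.8271e-20 J
= 0.1765 eV

0.1765


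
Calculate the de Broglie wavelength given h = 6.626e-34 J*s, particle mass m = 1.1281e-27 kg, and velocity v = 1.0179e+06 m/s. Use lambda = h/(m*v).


lambda = h / (m * v)
= 6.626e-34 / (1.1281e-27 * 1.0179e+06)
= 6.626e-34 / 1.1483e-21
= 5.7703e-13 m

5.7703e-13


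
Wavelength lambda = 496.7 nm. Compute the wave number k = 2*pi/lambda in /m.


k = 2 * pi / lambda
= 6.2832 / (496.7e-9)
= 6.2832 / 4.9670e-07
= 1.2650e+07 /m

1.2650e+07


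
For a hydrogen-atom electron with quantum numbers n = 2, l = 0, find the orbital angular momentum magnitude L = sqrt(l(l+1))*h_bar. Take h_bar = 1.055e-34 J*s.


L = sqrt(l*(l+1)) * h_bar
= sqrt(0 * 1) * 1.055e-34
= sqrt(0) * 1.055e-34
= 0.0 * 1.055e-34
= 0.0000e+00 J*s

0.0000e+00


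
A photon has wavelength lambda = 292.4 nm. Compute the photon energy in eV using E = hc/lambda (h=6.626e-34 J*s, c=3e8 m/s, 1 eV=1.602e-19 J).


E = hc / lambda
= (6.626e-34)(3e8) / (292.4e-9)
= 1.9878e-25 / 2.9240e-07
= 6.7982e-19 J
Converting to eV: 6.7982e-19 / 1.602e-19
= 4.2436 eV

4.2436


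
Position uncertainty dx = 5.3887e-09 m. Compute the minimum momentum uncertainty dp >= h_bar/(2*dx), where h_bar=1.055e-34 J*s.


dp = h_bar / (2 * dx)
= 1.055e-34 / (2 * 5.3887e-09)
= 1.055e-34 / 1.0777e-08
= 9.7890e-27 kg*m/s

9.7890e-27


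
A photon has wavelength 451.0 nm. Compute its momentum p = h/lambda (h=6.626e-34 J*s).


p = h / lambda
= 6.626e-34 / (451.0e-9)
= 6.626e-34 / 4.5100e-07
= 1.4692e-27 kg*m/s

1.4692e-27


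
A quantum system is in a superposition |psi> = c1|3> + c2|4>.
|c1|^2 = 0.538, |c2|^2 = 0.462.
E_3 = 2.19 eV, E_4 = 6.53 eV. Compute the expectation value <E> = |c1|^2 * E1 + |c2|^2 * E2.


<E> = |c1|^2 * E1 + |c2|^2 * E2
= 0.538 * 2.19 + 0.462 * 6.53
= 1.1782 + 3.0169
= 4.1951 eV

4.1951


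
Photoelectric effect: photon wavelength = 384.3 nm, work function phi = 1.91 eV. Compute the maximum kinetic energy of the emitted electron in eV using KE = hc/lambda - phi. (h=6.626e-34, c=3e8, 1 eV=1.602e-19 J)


E_photon = hc / lambda
= (6.626e-34)(3e8) / (384.3e-9)
= 5.1725e-19 J
= 3.2288 eV
KE = E_photon - phi
= 3.2288 - 1.91
= 1.3188 eV

1.3188


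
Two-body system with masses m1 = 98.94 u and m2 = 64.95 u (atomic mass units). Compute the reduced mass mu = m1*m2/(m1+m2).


mu = m1 * m2 / (m1 + m2)
= 98.94 * 64.95 / (98.94 + 64.95)
= 6426.153 / 163.89
= 39.2102 u

39.2102


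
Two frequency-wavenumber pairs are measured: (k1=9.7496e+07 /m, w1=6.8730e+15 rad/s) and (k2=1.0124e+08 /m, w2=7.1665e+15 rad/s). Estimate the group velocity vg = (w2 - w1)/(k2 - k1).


vg = (w2 - w1) / (k2 - k1)
= (7.1665e+15 - 6.8730e+15) / (1.0124e+08 - 9.7496e+07)
= 2.9350e+14 / 3.7440e+06
= 7.8392e+07 m/s

7.8392e+07


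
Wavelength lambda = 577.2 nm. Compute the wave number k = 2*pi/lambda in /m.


k = 2 * pi / lambda
= 6.2832 / (577.2e-9)
= 6.2832 / 5.7720e-07
= 1.0886e+07 /m

1.0886e+07


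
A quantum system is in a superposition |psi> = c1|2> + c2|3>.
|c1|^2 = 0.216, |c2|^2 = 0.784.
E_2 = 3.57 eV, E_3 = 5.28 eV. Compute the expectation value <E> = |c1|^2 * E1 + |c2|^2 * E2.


<E> = |c1|^2 * E1 + |c2|^2 * E2
= 0.216 * 3.57 + 0.784 * 5.28
= 0.7711 + 4.1395
= 4.9106 eV

4.9106


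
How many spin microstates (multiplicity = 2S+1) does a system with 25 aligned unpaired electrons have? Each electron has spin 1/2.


Total spin S = N * (1/2) = 25 * 0.5 = 12.5
Spin multiplicity = 2S + 1
= 2 * 12.5 + 1
= 26

26


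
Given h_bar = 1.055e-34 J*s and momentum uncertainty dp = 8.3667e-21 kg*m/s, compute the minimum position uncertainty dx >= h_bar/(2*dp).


dx = h_bar / (2 * dp)
= 1.055e-34 / (2 * 8.3667e-21)
= 1.055e-34 / 1.6733e-20
= 6.3048e-15 m

6.3048e-15


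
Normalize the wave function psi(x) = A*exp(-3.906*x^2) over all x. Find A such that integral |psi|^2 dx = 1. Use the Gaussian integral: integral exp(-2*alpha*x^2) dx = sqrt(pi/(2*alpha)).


integral |psi|^2 dx = A^2 * sqrt(pi/(2*alpha)) = 1
A^2 = sqrt(2*alpha/pi)
= sqrt(2 * 3.906 / pi)
= 1.576907
A = sqrt(1.576907)
= 1.2557

1.2557


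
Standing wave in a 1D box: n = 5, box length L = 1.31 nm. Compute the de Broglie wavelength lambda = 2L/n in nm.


lambda = 2L / n
= 2 * 1.31 / 5
= 2.62 / 5
= 0.524 nm

0.524


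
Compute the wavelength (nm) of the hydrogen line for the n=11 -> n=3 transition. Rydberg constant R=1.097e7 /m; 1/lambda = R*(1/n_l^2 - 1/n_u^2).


1/lambda = R * (1/n_l^2 - 1/n_u^2)
= 1.097e7 * (1/3^2 - 1/11^2)
= 1.097e7 * (0.111111 - 0.008264)
= 1.097e7 * 0.102847
= 1.1282e+06 /m
lambda = 1 / 1.1282e+06 = 886.3459 nm

886.3459


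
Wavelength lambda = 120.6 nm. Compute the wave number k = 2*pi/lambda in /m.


k = 2 * pi / lambda
= 6.2832 / (120.6e-9)
= 6.2832 / 1.2060e-07
= 5.2099e+07 /m

5.2099e+07


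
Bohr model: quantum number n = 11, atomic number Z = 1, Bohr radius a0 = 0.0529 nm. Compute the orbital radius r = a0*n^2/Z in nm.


r = a0 * n^2 / Z
= 0.0529 * 11^2 / 1
= 0.0529 * 121 / 1
= 6.4009 nm

6.4009


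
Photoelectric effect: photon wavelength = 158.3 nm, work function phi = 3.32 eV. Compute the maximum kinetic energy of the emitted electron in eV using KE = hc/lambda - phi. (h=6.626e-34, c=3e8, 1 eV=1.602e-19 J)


E_photon = hc / lambda
= (6.626e-34)(3e8) / (158.3e-9)
= 1.2557e-18 J
= 7.8384 eV
KE = E_photon - phi
= 7.8384 - 3.32
= 4.5184 eV

4.5184


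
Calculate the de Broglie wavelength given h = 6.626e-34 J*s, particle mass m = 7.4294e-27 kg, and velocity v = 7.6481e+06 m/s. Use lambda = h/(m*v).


lambda = h / (m * v)
= 6.626e-34 / (7.4294e-27 * 7.6481e+06)
= 6.626e-34 / 5.6821e-20
= 1.1661e-14 m

1.1661e-14


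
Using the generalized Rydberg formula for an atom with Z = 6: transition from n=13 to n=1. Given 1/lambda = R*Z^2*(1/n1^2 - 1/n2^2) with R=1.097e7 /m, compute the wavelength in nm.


1/lambda = R * Z^2 * (1/n1^2 - 1/n2^2)
= 1.097e7 * 6^2 * (1/1^2 - 1/13^2)
= 1.097e7 * 36 * (1.0 - 0.005917)
= 3.9258e+08 /m
lambda = 1 / 3.9258e+08
= 2.5472 nm

2.5472


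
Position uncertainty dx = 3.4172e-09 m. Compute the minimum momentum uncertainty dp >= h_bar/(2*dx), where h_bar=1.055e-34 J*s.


dp = h_bar / (2 * dx)
= 1.055e-34 / (2 * 3.4172e-09)
= 1.055e-34 / 6.8344e-09
= 1.5437e-26 kg*m/s

1.5437e-26


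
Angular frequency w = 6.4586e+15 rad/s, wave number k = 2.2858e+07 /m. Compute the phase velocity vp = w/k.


vp = w / k
= 6.4586e+15 / 2.2858e+07
= 2.8255e+08 m/s

2.8255e+08


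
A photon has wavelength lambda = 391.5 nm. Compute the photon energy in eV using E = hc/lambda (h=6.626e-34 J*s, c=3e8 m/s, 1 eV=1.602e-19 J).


E = hc / lambda
= (6.626e-34)(3e8) / (391.5e-9)
= 1.9878e-25 / 3.9150e-07
= 5.0774e-19 J
Converting to eV: 5.0774e-19 / 1.602e-19
= 3.1694 eV

3.1694


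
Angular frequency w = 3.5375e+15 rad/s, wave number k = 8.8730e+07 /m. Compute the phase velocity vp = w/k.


vp = w / k
= 3.5375e+15 / 8.8730e+07
= 3.9868e+07 m/s

3.9868e+07


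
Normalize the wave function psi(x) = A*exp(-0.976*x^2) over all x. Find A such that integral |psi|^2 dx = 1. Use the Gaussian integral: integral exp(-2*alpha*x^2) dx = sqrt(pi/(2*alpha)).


integral |psi|^2 dx = A^2 * sqrt(pi/(2*alpha)) = 1
A^2 = sqrt(2*alpha/pi)
= sqrt(2 * 0.976 / pi)
= 0.788252
A = sqrt(0.788252)
= 0.8878

0.8878


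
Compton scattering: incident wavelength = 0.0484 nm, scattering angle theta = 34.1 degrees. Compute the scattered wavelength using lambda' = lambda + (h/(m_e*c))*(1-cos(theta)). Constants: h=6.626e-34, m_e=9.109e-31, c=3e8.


Compton wavelength: h/(m_e*c) = 2.4247e-12 m
d_lambda = 2.4247e-12 * (1 - cos(34.1 deg))
= 2.4247e-12 * 0.17194
= 4.1690e-13 m = 0.000417 nm
lambda' = 0.0484 + 0.000417
= 0.048817 nm

0.048817


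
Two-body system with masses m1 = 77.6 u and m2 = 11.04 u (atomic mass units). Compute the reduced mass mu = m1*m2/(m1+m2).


mu = m1 * m2 / (m1 + m2)
= 77.6 * 11.04 / (77.6 + 11.04)
= 856.704 / 88.64
= 9.665 u

9.665


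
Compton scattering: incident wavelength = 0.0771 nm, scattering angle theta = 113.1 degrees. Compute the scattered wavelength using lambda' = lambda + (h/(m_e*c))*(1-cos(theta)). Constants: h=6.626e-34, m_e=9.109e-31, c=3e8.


Compton wavelength: h/(m_e*c) = 2.4247e-12 m
d_lambda = 2.4247e-12 * (1 - cos(113.1 deg))
= 2.4247e-12 * 1.392337
= 3.3760e-12 m = 0.003376 nm
lambda' = 0.0771 + 0.003376
= 0.080476 nm

0.080476


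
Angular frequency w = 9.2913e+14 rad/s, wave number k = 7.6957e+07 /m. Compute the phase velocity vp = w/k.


vp = w / k
= 9.2913e+14 / 7.6957e+07
= 1.2073e+07 m/s

1.2073e+07


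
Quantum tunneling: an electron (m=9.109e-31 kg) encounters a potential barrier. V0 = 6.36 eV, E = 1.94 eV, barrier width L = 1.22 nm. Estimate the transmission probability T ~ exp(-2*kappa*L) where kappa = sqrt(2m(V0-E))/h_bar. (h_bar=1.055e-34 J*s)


V0 - E = 4.42 eV = 7.0808e-19 J
kappa = sqrt(2 * m * (V0-E)) / h_bar
= sqrt(2 * 9.109e-31 * 7.0808e-19) / 1.055e-34
= 1.0766e+10 /m
2*kappa*L = 2 * 1.0766e+10 * 1.22e-9
= 26.2682
T = exp(-26.2682) = 3.907250e-12

3.907250e-12


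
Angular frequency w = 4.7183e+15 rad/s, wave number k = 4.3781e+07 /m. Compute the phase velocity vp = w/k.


vp = w / k
= 4.7183e+15 / 4.3781e+07
= 1.0777e+08 m/s

1.0777e+08


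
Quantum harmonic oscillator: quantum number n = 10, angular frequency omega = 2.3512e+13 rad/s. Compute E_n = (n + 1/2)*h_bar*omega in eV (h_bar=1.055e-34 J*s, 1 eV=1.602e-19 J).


E = (n + 1/2) * h_bar * omega
= (10 + 0.5) * 1.055e-34 * 2.3512e+13
= 10.5 * 2.4805e-21
= 2.6045e-20 J
= 0.1626 eV

0.1626


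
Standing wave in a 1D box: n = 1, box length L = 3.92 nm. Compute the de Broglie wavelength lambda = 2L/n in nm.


lambda = 2L / n
= 2 * 3.92 / 1
= 7.84 / 1
= 7.84 nm

7.84


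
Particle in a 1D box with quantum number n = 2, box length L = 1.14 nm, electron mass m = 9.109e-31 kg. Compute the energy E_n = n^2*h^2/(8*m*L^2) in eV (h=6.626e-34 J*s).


E = n^2 * h^2 / (8 * m * L^2)
= 2^2 * (6.626e-34)^2 / (8 * 9.109e-31 * (1.14e-9)^2)
= 4 * 4.3904e-67 / (8 * 9.109e-31 * 1.2996e-18)
= 1.8544e-19 J
= 1.1575 eV

1.1575


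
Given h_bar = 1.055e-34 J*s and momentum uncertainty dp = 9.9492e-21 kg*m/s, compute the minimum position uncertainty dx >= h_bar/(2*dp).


dx = h_bar / (2 * dp)
= 1.055e-34 / (2 * 9.9492e-21)
= 1.055e-34 / 1.9898e-20
= 5.3019e-15 m

5.3019e-15


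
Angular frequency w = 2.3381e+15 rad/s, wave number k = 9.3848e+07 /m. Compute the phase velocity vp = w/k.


vp = w / k
= 2.3381e+15 / 9.3848e+07
= 2.4914e+07 m/s

2.4914e+07


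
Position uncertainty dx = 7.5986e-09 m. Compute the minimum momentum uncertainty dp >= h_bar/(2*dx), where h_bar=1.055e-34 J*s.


dp = h_bar / (2 * dx)
= 1.055e-34 / (2 * 7.5986e-09)
= 1.055e-34 / 1.5197e-08
= 6.9421e-27 kg*m/s

6.9421e-27


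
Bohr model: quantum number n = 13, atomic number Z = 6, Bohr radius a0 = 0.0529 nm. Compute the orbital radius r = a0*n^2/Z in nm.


r = a0 * n^2 / Z
= 0.0529 * 13^2 / 6
= 0.0529 * 169 / 6
= 1.49 nm

1.49


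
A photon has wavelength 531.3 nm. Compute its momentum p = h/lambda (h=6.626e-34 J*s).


p = h / lambda
= 6.626e-34 / (531.3e-9)
= 6.626e-34 / 5.3130e-07
= 1.2471e-27 kg*m/s

1.2471e-27


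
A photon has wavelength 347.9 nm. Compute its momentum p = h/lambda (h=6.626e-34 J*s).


p = h / lambda
= 6.626e-34 / (347.9e-9)
= 6.626e-34 / 3.4790e-07
= 1.9046e-27 kg*m/s

1.9046e-27


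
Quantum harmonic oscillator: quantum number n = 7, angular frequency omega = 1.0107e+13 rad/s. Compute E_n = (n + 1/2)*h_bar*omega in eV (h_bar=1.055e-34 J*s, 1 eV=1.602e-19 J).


E = (n + 1/2) * h_bar * omega
= (7 + 0.5) * 1.055e-34 * 1.0107e+13
= 7.5 * 1.0663e-21
= 7.9972e-21 J
= 0.0499 eV

0.0499


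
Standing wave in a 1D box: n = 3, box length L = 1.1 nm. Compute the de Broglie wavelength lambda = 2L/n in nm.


lambda = 2L / n
= 2 * 1.1 / 3
= 2.2 / 3
= 0.7333 nm

0.7333


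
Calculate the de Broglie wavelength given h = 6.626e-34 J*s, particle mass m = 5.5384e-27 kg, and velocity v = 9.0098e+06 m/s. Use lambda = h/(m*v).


lambda = h / (m * v)
= 6.626e-34 / (5.5384e-27 * 9.0098e+06)
= 6.626e-34 / 4.9900e-20
= 1.3279e-14 m

1.3279e-14


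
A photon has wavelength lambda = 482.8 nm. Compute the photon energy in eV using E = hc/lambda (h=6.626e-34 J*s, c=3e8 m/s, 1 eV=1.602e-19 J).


E = hc / lambda
= (6.626e-34)(3e8) / (482.8e-9)
= 1.9878e-25 / 4.8280e-07
= 4.1172e-19 J
Converting to eV: 4.1172e-19 / 1.602e-19
= 2.5701 eV

2.5701


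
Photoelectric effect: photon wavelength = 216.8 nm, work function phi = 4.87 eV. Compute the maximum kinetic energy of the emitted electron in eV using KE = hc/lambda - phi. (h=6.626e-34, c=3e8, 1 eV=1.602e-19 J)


E_photon = hc / lambda
= (6.626e-34)(3e8) / (216.8e-9)
= 9.1688e-19 J
= 5.7234 eV
KE = E_photon - phi
= 5.7234 - 4.87
= 0.8534 eV

0.8534


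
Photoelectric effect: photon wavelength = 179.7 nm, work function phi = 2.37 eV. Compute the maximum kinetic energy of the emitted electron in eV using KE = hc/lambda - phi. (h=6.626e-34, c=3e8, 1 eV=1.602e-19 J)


E_photon = hc / lambda
= (6.626e-34)(3e8) / (179.7e-9)
= 1.1062e-18 J
= 6.905 eV
KE = E_photon - phi
= 6.905 - 2.37
= 4.535 eV

4.535


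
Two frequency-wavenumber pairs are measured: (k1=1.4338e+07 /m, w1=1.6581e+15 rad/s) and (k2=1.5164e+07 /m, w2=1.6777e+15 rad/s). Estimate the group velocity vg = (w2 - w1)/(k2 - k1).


vg = (w2 - w1) / (k2 - k1)
= (1.6777e+15 - 1.6581e+15) / (1.5164e+07 - 1.4338e+07)
= 1.9600e+13 / 8.2600e+05
= 2.3729e+07 m/s

2.3729e+07


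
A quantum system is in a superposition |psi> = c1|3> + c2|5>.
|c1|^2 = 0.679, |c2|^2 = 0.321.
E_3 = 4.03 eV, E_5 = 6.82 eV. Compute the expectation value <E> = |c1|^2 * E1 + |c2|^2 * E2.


<E> = |c1|^2 * E1 + |c2|^2 * E2
= 0.679 * 4.03 + 0.321 * 6.82
= 2.7364 + 2.1892
= 4.9256 eV

4.9256


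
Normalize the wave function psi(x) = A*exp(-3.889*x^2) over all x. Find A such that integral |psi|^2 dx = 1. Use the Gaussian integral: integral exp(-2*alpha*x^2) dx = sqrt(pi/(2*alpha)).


integral |psi|^2 dx = A^2 * sqrt(pi/(2*alpha)) = 1
A^2 = sqrt(2*alpha/pi)
= sqrt(2 * 3.889 / pi)
= 1.573472
A = sqrt(1.573472)
= 1.2544

1.2544


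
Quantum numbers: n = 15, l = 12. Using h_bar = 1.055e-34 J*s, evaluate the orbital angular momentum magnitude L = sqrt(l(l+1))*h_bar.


L = sqrt(l*(l+1)) * h_bar
= sqrt(12 * 13) * 1.055e-34
= sqrt(156) * 1.055e-34
= 12.49 * 1.055e-34
= 1.3177e-33 J*s

1.3177e-33


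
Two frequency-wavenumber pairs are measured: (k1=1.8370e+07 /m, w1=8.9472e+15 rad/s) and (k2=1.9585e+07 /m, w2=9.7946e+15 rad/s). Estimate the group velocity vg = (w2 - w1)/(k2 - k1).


vg = (w2 - w1) / (k2 - k1)
= (9.7946e+15 - 8.9472e+15) / (1.9585e+07 - 1.8370e+07)
= 8.4740e+14 / 1.2150e+06
= 6.9745e+08 m/s

6.9745e+08


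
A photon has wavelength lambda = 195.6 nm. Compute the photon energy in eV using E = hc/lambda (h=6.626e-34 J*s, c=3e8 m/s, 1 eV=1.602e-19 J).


E = hc / lambda
= (6.626e-34)(3e8) / (195.6e-9)
= 1.9878e-25 / 1.9560e-07
= 1.0163e-18 J
Converting to eV: 1.0163e-18 / 1.602e-19
= 6.3437 eV

6.3437


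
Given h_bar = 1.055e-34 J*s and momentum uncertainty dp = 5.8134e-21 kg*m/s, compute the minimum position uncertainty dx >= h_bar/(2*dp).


dx = h_bar / (2 * dp)
= 1.055e-34 / (2 * 5.8134e-21)
= 1.055e-34 / 1.1627e-20
= 9.0739e-15 m

9.0739e-15


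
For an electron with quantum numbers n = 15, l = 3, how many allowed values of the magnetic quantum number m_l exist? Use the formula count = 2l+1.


m_l ranges from -l to +l in integer steps
So m_l goes from -3 to +3
Count = 2l + 1 = 2*3 + 1
= 7

7


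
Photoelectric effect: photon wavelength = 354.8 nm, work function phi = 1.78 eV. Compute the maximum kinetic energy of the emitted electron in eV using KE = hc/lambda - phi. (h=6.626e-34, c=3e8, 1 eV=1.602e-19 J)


E_photon = hc / lambda
= (6.626e-34)(3e8) / (354.8e-9)
= 5.6026e-19 J
= 3.4972 eV
KE = E_photon - phi
= 3.4972 - 1.78
= 1.7172 eV

1.7172


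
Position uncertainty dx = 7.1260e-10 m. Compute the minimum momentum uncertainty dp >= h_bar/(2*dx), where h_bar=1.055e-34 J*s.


dp = h_bar / (2 * dx)
= 1.055e-34 / (2 * 7.1260e-10)
= 1.055e-34 / 1.4252e-09
= 7.4025e-26 kg*m/s

7.4025e-26


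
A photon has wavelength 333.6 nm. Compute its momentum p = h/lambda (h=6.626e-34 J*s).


p = h / lambda
= 6.626e-34 / (333.6e-9)
= 6.626e-34 / 3.3360e-07
= 1.9862e-27 kg*m/s

1.9862e-27


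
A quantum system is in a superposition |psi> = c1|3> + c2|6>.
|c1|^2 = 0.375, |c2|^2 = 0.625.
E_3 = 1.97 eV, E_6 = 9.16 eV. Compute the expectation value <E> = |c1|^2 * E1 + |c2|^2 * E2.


<E> = |c1|^2 * E1 + |c2|^2 * E2
= 0.375 * 1.97 + 0.625 * 9.16
= 0.7388 + 5.725
= 6.4637 eV

6.4637


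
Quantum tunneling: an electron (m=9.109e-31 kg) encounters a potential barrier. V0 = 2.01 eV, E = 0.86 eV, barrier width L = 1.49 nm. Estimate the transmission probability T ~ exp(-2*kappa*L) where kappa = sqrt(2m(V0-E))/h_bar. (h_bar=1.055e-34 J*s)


V0 - E = 1.15 eV = 1.8423e-19 J
kappa = sqrt(2 * m * (V0-E)) / h_bar
= sqrt(2 * 9.109e-31 * 1.8423e-19) / 1.055e-34
= 5.4913e+09 /m
2*kappa*L = 2 * 5.4913e+09 * 1.49e-9
= 16.3642
T = exp(-16.3642) = 7.818539e-08

7.818539e-08


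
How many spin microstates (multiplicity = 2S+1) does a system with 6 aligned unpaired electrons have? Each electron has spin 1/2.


Total spin S = N * (1/2) = 6 * 0.5 = 3.0
Spin multiplicity = 2S + 1
= 2 * 3.0 + 1
= 7

7


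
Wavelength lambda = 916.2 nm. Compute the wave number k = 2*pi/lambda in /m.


k = 2 * pi / lambda
= 6.2832 / (916.2e-9)
= 6.2832 / 9.1620e-07
= 6.8579e+06 /m

6.8579e+06


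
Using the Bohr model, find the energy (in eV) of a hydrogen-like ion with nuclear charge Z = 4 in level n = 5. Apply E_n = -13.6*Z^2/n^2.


E_n = -13.6 * Z^2 / n^2
= -13.6 * 4^2 / 5^2
= -13.6 * 16 / 25
= -8.704 eV

-8.704


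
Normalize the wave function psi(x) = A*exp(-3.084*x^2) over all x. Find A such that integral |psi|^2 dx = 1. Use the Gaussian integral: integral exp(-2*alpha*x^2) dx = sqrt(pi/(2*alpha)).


integral |psi|^2 dx = A^2 * sqrt(pi/(2*alpha)) = 1
A^2 = sqrt(2*alpha/pi)
= sqrt(2 * 3.084 / pi)
= 1.401191
A = sqrt(1.401191)
= 1.1837

1.1837


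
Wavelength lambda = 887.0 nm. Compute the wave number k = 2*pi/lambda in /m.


k = 2 * pi / lambda
= 6.2832 / (887.0e-9)
= 6.2832 / 8.8700e-07
= 7.0836e+06 /m

7.0836e+06
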